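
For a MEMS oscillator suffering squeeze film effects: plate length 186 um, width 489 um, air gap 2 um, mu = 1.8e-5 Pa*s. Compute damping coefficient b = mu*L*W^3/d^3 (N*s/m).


Step 1: Convert to SI.
L = 186e-6 m, W = 489e-6 m, d = 2e-6 m
Step 2: W^3 = (489e-6)^3 = 1.17e-10 m^3
Step 3: d^3 = (2e-6)^3 = 8.00e-18 m^3
Step 4: b = 1.8e-5 * 186e-6 * 1.17e-10 / 8.00e-18
b = 4.89e-02 N*s/m


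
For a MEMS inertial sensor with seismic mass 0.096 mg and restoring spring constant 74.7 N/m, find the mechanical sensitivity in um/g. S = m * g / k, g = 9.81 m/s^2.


Step 1: Convert mass: m = 0.096 mg = 9.60e-08 kg
Step 2: S = m * g / k = 9.60e-08 * 9.81 / 74.7
Step 3: S = 1.26e-08 m/g
Step 4: Convert to um/g: S = 0.013 um/g


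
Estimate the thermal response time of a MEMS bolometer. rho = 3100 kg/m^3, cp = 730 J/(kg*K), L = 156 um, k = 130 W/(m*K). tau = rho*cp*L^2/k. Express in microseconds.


Step 1: Convert L to m: L = 156e-6 m
Step 2: L^2 = (156e-6)^2 = 2.4336e-08 m^2
Step 3: tau = 3100 * 730 * 2.4336e-08 / 130 = 4.236336e-04 s
Step 4: Convert to microseconds (multiply by 1e6).
tau = 423.634 us


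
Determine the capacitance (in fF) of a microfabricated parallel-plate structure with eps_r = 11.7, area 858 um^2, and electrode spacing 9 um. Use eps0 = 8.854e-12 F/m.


Step 1: Convert area to m^2: A = 858e-12 m^2
Step 2: Convert gap to m: d = 9e-6 m
Step 3: C = eps0 * eps_r * A / d
C = 8.854e-12 * 11.7 * 858e-12 / 9e-6
Step 4: Convert to fF (multiply by 1e15).
C = 9.88 fF


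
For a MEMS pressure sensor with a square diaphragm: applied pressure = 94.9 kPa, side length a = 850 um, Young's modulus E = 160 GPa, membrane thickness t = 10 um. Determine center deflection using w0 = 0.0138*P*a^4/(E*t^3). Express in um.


Step 1: Convert pressure to compatible units (E is in GPa, so P in GPa).
P = 94.9 kPa = 94.9e-6 GPa
Step 2: Compute numerator: 0.0138 * P * a^4.
a^4 = 850^4 = 522006250000
numerator = 0.0138 * 94.9e-6 * 522006250000 = 6.836298e+05
Step 3: Compute denominator: E * t^3 = 160 * 10^3 = 160000
Step 4: w0 = numerator / denominator = 6.836298e+05 / 160000 = 4.2727 um


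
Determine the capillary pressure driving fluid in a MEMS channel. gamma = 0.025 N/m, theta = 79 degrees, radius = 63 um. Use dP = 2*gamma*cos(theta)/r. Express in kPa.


Step 1: cos(79 deg) = 0.1908
Step 2: Convert r to m: r = 63e-6 m
Step 3: dP = 2 * 0.025 * 0.1908 / 63e-6 = 151.4 Pa
Step 4: Convert Pa to kPa (divide by 1000).
dP = 0.15 kPa


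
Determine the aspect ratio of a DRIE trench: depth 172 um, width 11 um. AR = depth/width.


Step 1: AR = depth / width
Step 2: AR = 172 / 11
AR = 15.6


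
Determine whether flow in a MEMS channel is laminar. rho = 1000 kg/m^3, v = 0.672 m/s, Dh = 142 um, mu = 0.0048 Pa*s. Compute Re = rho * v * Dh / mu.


Step 1: Convert Dh to meters: Dh = 142e-6 m
Step 2: Re = rho * v * Dh / mu
Re = 1000 * 0.672 * 142e-6 / 0.0048
Re = 19.88
Since Re = 19.88 is below ~2300, the flow is laminar.


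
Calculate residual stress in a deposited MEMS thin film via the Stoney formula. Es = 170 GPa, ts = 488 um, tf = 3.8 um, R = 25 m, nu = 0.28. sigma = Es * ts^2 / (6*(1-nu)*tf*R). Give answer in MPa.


Step 1: Compute numerator: Es * ts^2 = 170 * 488^2 = 40484480 (GPa*um^2)
Step 2: Compute denominator (R in um): 6*(1-nu)*tf*R = 6*0.72*3.8*25e6 = 410400000.0 (um^2)
Step 3: sigma (GPa) = 40484480 / 410400000.0 = 9.8646e-02 GPa
Step 4: Convert to MPa (x1000): sigma = 98.6 MPa


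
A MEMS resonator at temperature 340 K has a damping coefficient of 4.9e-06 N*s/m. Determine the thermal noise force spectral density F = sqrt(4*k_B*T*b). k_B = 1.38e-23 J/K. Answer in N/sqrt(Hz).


Step 1: Compute 4 * k_B * T * b
= 4 * 1.38e-23 * 340 * 4.9e-06
= 9.1963e-26 N^2/Hz
Step 2: F_noise = sqrt(9.1963e-26)
F_noise = 3.03e-13 N/sqrt(Hz)


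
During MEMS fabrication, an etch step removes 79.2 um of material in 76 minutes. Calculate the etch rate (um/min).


Step 1: Etch rate = depth / time
Step 2: rate = 79.2 / 76
rate = 1.042 um/min


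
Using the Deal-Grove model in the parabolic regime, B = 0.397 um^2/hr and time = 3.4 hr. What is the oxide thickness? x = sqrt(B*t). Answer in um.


Step 1: Compute B*t = 0.397 * 3.4 = 1.3498
Step 2: x = sqrt(1.3498)
x = 1.162 um


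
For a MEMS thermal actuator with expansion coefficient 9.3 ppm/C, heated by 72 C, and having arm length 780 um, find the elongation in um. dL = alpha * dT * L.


Step 1: Convert CTE: alpha = 9.3 ppm/C = 9.3e-6 /C
Step 2: dL = 9.3e-6 * 72 * 780
dL = 0.5223 um


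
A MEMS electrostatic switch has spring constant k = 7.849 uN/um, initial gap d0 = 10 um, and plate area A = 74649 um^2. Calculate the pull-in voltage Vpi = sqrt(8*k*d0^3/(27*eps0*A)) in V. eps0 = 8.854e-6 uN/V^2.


Step 1: Compute numerator: 8 * k * d0^3 = 8 * 7.849 * 10^3 = 62792.0
Step 2: Compute denominator: 27 * eps0 * A = 27 * 8.854e-6 * 74649 = 17.845441
Step 3: Vpi = sqrt(62792.0 / 17.845441)
Vpi = 59.32 V


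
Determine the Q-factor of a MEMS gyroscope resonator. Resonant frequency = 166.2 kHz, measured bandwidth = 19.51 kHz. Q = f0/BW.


Step 1: Q = f0 / bandwidth
Step 2: Q = 166.2 / 19.51
Q = 8.5


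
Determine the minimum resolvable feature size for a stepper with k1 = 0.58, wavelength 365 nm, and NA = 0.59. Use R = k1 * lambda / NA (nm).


Step 1: Identify values: k1 = 0.58, lambda = 365 nm, NA = 0.59
Step 2: R = k1 * lambda / NA
R = 0.58 * 365 / 0.59
R = 358.8 nm


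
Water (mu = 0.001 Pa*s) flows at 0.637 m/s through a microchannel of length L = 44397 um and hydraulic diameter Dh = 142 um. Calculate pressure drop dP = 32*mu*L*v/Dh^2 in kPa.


Step 1: Convert to SI: L = 44397e-6 m, Dh = 142e-6 m
Step 2: dP = 32 * 0.001 * 44397e-6 * 0.637 / (142e-6)^2
Step 3: dP = 44881.39 Pa
Step 4: Convert to kPa: dP = 44.88 kPa


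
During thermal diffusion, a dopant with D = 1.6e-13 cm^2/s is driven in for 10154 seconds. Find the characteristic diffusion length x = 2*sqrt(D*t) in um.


Step 1: Compute D*t = 1.6e-13 * 10154 = 1.62464e-09 cm^2
Step 2: sqrt(D*t) = 4.0307e-05 cm
Step 3: x = 2 * 4.0307e-05 cm = 8.0614e-05 cm
Step 4: Convert to um (1 cm = 1e4 um): x = 0.806 um


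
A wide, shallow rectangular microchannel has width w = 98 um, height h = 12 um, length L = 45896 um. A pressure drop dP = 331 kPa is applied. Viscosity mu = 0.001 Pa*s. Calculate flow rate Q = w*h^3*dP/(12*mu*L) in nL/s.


Step 1: Convert all dimensions to SI (meters).
w = 98e-6 m, h = 12e-6 m, L = 45896e-6 m, dP = 331e3 Pa
Step 2: Q = w * h^3 * dP / (12 * mu * L)
Q = 98e-6 * (12e-6)^3 * 331e3 / (12 * 0.001 * 45896e-6) = 1.0177514e-10 m^3/s
Step 3: Convert Q from m^3/s to nL/s (1 m^3 = 1e12 nL, so multiply by 1e12).
Q = 101.775 nL/s


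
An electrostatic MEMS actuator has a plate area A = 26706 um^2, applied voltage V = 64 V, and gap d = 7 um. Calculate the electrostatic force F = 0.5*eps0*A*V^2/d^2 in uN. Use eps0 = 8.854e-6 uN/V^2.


Step 1: Identify parameters.
eps0 = 8.854e-6 uN/V^2, A = 26706 um^2, V = 64 V, d = 7 um
Step 2: Compute V^2 = 64^2 = 4096
Step 3: Compute d^2 = 7^2 = 49
Step 4: F = 0.5 * 8.854e-6 * 26706 * 4096 / 49
F = 9.883 uN


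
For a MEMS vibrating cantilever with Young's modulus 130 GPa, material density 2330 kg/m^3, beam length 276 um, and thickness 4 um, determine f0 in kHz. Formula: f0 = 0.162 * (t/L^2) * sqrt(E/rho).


Step 1: Convert units to SI.
t_SI = 4e-6 m, L_SI = 276e-6 m
Step 2: Calculate sqrt(E/rho).
sqrt(130e9 / 2330) = 7469.54 m/s
Step 3: Compute f0.
f0 = 0.162 * 4e-6 / (276e-6)^2 * 7469.54 = 63540.5 Hz = 63.54 kHz


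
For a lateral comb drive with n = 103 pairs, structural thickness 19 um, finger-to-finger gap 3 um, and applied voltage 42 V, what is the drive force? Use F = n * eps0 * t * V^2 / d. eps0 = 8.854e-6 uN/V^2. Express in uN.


Step 1: Parameters: n=103, eps0=8.854e-6 uN/V^2, t=19 um, V=42 V, d=3 um
Step 2: V^2 = 1764
Step 3: F = 103 * 8.854e-6 * 19 * 1764 / 3
F = 10.188 uN


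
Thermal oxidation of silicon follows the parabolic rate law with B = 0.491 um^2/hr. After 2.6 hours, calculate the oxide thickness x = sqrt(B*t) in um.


Step 1: Compute B*t = 0.491 * 2.6 = 1.2766
Step 2: x = sqrt(1.2766)
x = 1.13 um


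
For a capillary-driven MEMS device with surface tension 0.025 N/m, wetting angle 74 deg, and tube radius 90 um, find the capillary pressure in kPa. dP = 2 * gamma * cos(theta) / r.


Step 1: cos(74 deg) = 0.2756
Step 2: Convert r to m: r = 90e-6 m
Step 3: dP = 2 * 0.025 * 0.2756 / 90e-6 = 153.1 Pa
Step 4: Convert Pa to kPa (divide by 1000).
dP = 0.15 kPa


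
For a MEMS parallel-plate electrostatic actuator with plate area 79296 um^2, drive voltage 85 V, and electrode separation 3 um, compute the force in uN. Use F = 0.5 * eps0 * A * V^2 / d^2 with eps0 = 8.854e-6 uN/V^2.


Step 1: Identify parameters.
eps0 = 8.854e-6 uN/V^2, A = 79296 um^2, V = 85 V, d = 3 um
Step 2: Compute V^2 = 85^2 = 7225
Step 3: Compute d^2 = 3^2 = 9
Step 4: F = 0.5 * 8.854e-6 * 79296 * 7225 / 9
F = 281.81 uN


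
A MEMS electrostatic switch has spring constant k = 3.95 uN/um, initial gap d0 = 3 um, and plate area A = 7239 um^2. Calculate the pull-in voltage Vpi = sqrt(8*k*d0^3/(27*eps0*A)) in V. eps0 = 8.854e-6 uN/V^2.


Step 1: Compute numerator: 8 * k * d0^3 = 8 * 3.95 * 3^3 = 853.2
Step 2: Compute denominator: 27 * eps0 * A = 27 * 8.854e-6 * 7239 = 1.730541
Step 3: Vpi = sqrt(853.2 / 1.730541)
Vpi = 22.2 V


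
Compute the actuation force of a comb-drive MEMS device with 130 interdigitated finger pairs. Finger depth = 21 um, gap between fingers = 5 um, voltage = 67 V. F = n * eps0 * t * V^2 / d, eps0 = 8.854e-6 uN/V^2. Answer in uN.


Step 1: Parameters: n=130, eps0=8.854e-6 uN/V^2, t=21 um, V=67 V, d=5 um
Step 2: V^2 = 4489
Step 3: F = 130 * 8.854e-6 * 21 * 4489 / 5
F = 21.701 uN


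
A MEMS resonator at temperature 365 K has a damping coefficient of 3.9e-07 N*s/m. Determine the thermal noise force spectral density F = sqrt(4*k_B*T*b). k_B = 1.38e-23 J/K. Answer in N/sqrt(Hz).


Step 1: Compute 4 * k_B * T * b
= 4 * 1.38e-23 * 365 * 3.9e-07
= 7.8577e-27 N^2/Hz
Step 2: F_noise = sqrt(7.8577e-27)
F_noise = 8.86e-14 N/sqrt(Hz)


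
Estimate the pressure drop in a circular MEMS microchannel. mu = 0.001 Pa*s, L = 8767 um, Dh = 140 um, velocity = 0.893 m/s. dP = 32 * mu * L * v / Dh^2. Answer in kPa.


Step 1: Convert to SI: L = 8767e-6 m, Dh = 140e-6 m
Step 2: dP = 32 * 0.001 * 8767e-6 * 0.893 / (140e-6)^2
Step 3: dP = 12781.93 Pa
Step 4: Convert to kPa: dP = 12.78 kPa


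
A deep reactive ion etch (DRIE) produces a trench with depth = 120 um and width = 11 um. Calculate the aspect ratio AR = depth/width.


Step 1: AR = depth / width
Step 2: AR = 120 / 11
AR = 10.9


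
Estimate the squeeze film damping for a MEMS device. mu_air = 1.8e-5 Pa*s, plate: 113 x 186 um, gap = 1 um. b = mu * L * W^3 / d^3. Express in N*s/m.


Step 1: Convert to SI.
L = 113e-6 m, W = 186e-6 m, d = 1e-6 m
Step 2: W^3 = (186e-6)^3 = 6.43e-12 m^3
Step 3: d^3 = (1e-6)^3 = 1.00e-18 m^3
Step 4: b = 1.8e-5 * 113e-6 * 6.43e-12 / 1.00e-18
b = 1.31e-02 N*s/m


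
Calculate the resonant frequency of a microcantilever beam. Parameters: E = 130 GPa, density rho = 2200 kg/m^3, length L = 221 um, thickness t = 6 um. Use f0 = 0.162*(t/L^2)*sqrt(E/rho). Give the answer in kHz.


Step 1: Convert units to SI.
t_SI = 6e-6 m, L_SI = 221e-6 m
Step 2: Calculate sqrt(E/rho).
sqrt(130e9 / 2200) = 7687.06 m/s
Step 3: Compute f0.
f0 = 0.162 * 6e-6 / (221e-6)^2 * 7687.06 = 152982.6 Hz = 152.98 kHz


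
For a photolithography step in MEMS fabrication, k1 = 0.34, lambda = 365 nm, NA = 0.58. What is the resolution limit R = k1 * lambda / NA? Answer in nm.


Step 1: Identify values: k1 = 0.34, lambda = 365 nm, NA = 0.58
Step 2: R = k1 * lambda / NA
R = 0.34 * 365 / 0.58
R = 214.0 nm


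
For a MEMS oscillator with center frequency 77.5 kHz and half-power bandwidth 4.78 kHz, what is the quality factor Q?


Step 1: Q = f0 / bandwidth
Step 2: Q = 77.5 / 4.78
Q = 16.2


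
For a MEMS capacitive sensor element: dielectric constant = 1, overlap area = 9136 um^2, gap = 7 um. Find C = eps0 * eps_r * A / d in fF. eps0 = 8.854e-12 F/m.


Step 1: Convert area to m^2: A = 9136e-12 m^2
Step 2: Convert gap to m: d = 7e-6 m
Step 3: C = eps0 * eps_r * A / d
C = 8.854e-12 * 1 * 9136e-12 / 7e-6
Step 4: Convert to fF (multiply by 1e15).
C = 11.56 fF


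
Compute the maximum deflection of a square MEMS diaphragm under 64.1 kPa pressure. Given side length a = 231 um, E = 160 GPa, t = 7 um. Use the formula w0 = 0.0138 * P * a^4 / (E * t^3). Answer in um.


Step 1: Convert pressure to compatible units (E is in GPa, so P in GPa).
P = 64.1 kPa = 64.1e-6 GPa
Step 2: Compute numerator: 0.0138 * P * a^4.
a^4 = 231^4 = 2847396321
numerator = 0.0138 * 64.1e-6 * 2847396321 = 2.5187e+03
Step 3: Compute denominator: E * t^3 = 160 * 7^3 = 54880
Step 4: w0 = numerator / denominator = 2.5187e+03 / 54880 = 0.0459 um


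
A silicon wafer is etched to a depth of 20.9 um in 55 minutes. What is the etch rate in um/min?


Step 1: Etch rate = depth / time
Step 2: rate = 20.9 / 55
rate = 0.38 um/min


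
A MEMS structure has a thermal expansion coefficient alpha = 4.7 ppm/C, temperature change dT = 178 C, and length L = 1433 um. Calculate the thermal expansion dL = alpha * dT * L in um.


Step 1: Convert CTE: alpha = 4.7 ppm/C = 4.7e-6 /C
Step 2: dL = 4.7e-6 * 178 * 1433
dL = 1.1988 um


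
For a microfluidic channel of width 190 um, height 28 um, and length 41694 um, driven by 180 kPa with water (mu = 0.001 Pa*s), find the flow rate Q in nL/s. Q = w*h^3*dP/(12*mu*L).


Step 1: Convert all dimensions to SI (meters).
w = 190e-6 m, h = 28e-6 m, L = 41694e-6 m, dP = 180e3 Pa
Step 2: Q = w * h^3 * dP / (12 * mu * L)
Q = 190e-6 * (28e-6)^3 * 180e3 / (12 * 0.001 * 41694e-6) = 1.50053245e-09 m^3/s
Step 3: Convert Q from m^3/s to nL/s (1 m^3 = 1e12 nL, so multiply by 1e12).
Q = 1500.532 nL/s


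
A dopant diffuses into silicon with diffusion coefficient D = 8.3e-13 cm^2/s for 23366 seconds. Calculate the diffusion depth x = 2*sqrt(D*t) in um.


Step 1: Compute D*t = 8.3e-13 * 23366 = 1.939378e-08 cm^2
Step 2: sqrt(D*t) = 1.39262e-04 cm
Step 3: x = 2 * 1.39262e-04 cm = 2.78524e-04 cm
Step 4: Convert to um (1 cm = 1e4 um): x = 2.785 um


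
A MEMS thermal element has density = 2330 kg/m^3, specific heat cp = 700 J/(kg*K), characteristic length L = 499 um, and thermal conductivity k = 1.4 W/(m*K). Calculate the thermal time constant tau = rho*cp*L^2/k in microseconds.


Step 1: Convert L to m: L = 499e-6 m
Step 2: L^2 = (499e-6)^2 = 2.49001e-07 m^2
Step 3: tau = 2330 * 700 * 2.49001e-07 / 1.4 = 2.90086165e-01 s
Step 4: Convert to microseconds (multiply by 1e6).
tau = 290086.165 us


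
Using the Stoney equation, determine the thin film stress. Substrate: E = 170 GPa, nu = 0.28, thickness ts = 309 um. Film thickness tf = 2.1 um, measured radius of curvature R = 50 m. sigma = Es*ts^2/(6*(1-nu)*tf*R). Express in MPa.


Step 1: Compute numerator: Es * ts^2 = 170 * 309^2 = 16231770 (GPa*um^2)
Step 2: Compute denominator (R in um): 6*(1-nu)*tf*R = 6*0.72*2.1*50e6 = 453600000.0 (um^2)
Step 3: sigma (GPa) = 16231770 / 453600000.0 = 3.5784e-02 GPa
Step 4: Convert to MPa (x1000): sigma = 35.8 MPa


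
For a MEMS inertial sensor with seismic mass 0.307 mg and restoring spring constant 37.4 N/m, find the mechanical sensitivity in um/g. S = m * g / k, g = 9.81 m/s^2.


Step 1: Convert mass: m = 0.307 mg = 3.07e-07 kg
Step 2: S = m * g / k = 3.07e-07 * 9.81 / 37.4
Step 3: S = 8.05e-08 m/g
Step 4: Convert to um/g: S = 0.081 um/g


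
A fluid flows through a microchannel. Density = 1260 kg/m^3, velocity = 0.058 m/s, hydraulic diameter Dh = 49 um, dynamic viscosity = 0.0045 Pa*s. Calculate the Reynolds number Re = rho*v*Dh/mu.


Step 1: Convert Dh to meters: Dh = 49e-6 m
Step 2: Re = rho * v * Dh / mu
Re = 1260 * 0.058 * 49e-6 / 0.0045
Re = 0.796


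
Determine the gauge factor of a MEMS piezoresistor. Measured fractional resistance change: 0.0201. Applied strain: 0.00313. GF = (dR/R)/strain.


Step 1: Identify values.
dR/R = 0.0201, strain = 0.00313
Step 2: GF = (dR/R) / strain = 0.0201 / 0.00313
GF = 6.4


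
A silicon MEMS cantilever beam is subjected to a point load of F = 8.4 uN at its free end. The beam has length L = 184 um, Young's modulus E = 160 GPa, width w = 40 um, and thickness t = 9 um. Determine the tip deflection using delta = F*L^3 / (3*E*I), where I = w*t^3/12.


Step 1: Calculate the second moment of area.
I = w * t^3 / 12 = 40 * 9^3 / 12 = 2430.0 um^4
Step 2: Convert E to consistent units (1 GPa = 1000 uN/um^2).
E = 160 GPa = 160000 uN/um^2
Step 3: Calculate tip deflection.
delta = F * L^3 / (3 * E * I)
delta = 8.4 * 184^3 / (3 * 160000 * 2430.0)
delta = 0.0449 um


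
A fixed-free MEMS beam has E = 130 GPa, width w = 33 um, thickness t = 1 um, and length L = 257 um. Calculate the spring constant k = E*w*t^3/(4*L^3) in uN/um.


Step 1: Convert E to consistent units (1 GPa = 1000 uN/um^2).
E = 130 GPa = 130000 uN/um^2
Step 2: Compute t^3 = 1^3 = 1
Step 3: Compute L^3 = 257^3 = 16974593
Step 4: k = 130000 * 33 * 1 / (4 * 16974593)
k = 0.0632 uN/um


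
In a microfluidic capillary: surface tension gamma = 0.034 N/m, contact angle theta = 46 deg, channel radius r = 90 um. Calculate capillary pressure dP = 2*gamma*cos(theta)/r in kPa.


Step 1: cos(46 deg) = 0.6947
Step 2: Convert r to m: r = 90e-6 m
Step 3: dP = 2 * 0.034 * 0.6947 / 90e-6 = 524.9 Pa
Step 4: Convert Pa to kPa (divide by 1000).
dP = 0.52 kPa


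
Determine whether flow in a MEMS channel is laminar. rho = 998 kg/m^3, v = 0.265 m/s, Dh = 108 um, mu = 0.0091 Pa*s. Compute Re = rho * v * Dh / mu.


Step 1: Convert Dh to meters: Dh = 108e-6 m
Step 2: Re = rho * v * Dh / mu
Re = 998 * 0.265 * 108e-6 / 0.0091
Re = 3.139
Since Re = 3.139 is below ~2300, the flow is laminar.


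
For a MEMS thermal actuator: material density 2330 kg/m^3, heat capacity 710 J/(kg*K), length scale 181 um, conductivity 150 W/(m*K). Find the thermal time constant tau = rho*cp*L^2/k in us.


Step 1: Convert L to m: L = 181e-6 m
Step 2: L^2 = (181e-6)^2 = 3.2761e-08 m^2
Step 3: tau = 2330 * 710 * 3.2761e-08 / 150 = 3.613101e-04 s
Step 4: Convert to microseconds (multiply by 1e6).
tau = 361.31 us


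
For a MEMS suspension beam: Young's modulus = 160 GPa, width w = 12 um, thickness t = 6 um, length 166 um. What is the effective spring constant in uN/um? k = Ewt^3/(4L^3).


Step 1: Convert E to consistent units (1 GPa = 1000 uN/um^2).
E = 160 GPa = 160000 uN/um^2
Step 2: Compute t^3 = 6^3 = 216
Step 3: Compute L^3 = 166^3 = 4574296
Step 4: k = 160000 * 12 * 216 / (4 * 4574296)
k = 22.6658 uN/um


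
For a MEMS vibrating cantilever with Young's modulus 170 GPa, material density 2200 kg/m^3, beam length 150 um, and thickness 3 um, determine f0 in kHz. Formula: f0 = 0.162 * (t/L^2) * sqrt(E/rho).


Step 1: Convert units to SI.
t_SI = 3e-6 m, L_SI = 150e-6 m
Step 2: Calculate sqrt(E/rho).
sqrt(170e9 / 2200) = 8790.49 m/s
Step 3: Compute f0.
f0 = 0.162 * 3e-6 / (150e-6)^2 * 8790.49 = 189874.6 Hz = 189.87 kHz


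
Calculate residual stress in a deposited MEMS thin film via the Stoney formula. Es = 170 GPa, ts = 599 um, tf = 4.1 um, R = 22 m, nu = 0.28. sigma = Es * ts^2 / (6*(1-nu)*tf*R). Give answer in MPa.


Step 1: Compute numerator: Es * ts^2 = 170 * 599^2 = 60996170 (GPa*um^2)
Step 2: Compute denominator (R in um): 6*(1-nu)*tf*R = 6*0.72*4.1*22e6 = 389664000.0 (um^2)
Step 3: sigma (GPa) = 60996170 / 389664000.0 = 1.56535e-01 GPa
Step 4: Convert to MPa (x1000): sigma = 156.5 MPa


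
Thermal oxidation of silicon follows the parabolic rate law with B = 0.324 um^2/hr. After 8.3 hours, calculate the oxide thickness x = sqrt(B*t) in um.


Step 1: Compute B*t = 0.324 * 8.3 = 2.6892
Step 2: x = sqrt(2.6892)
x = 1.64 um


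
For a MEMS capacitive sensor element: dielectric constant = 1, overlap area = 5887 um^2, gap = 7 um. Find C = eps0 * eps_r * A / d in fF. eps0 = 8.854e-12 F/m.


Step 1: Convert area to m^2: A = 5887e-12 m^2
Step 2: Convert gap to m: d = 7e-6 m
Step 3: C = eps0 * eps_r * A / d
C = 8.854e-12 * 1 * 5887e-12 / 7e-6
Step 4: Convert to fF (multiply by 1e15).
C = 7.45 fF


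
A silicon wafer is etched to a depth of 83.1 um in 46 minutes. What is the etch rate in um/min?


Step 1: Etch rate = depth / time
Step 2: rate = 83.1 / 46
rate = 1.807 um/min


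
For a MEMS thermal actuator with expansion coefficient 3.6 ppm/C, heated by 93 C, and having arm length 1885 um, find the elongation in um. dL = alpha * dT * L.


Step 1: Convert CTE: alpha = 3.6 ppm/C = 3.6e-6 /C
Step 2: dL = 3.6e-6 * 93 * 1885
dL = 0.6311 um


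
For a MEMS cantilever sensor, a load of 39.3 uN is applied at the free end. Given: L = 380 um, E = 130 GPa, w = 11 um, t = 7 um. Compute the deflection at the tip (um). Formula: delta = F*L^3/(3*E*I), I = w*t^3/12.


Step 1: Calculate the second moment of area.
I = w * t^3 / 12 = 11 * 7^3 / 12 = 314.4167 um^4
Step 2: Convert E to consistent units (1 GPa = 1000 uN/um^2).
E = 130 GPa = 130000 uN/um^2
Step 3: Calculate tip deflection.
delta = F * L^3 / (3 * E * I)
delta = 39.3 * 380^3 / (3 * 130000 * 314.4167)
delta = 17.5862 um


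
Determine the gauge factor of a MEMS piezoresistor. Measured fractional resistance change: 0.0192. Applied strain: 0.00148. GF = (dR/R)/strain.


Step 1: Identify values.
dR/R = 0.0192, strain = 0.00148
Step 2: GF = (dR/R) / strain = 0.0192 / 0.00148
GF = 13.0


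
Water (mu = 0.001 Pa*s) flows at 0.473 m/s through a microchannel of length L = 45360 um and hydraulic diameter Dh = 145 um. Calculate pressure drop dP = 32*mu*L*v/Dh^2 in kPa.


Step 1: Convert to SI: L = 45360e-6 m, Dh = 145e-6 m
Step 2: dP = 32 * 0.001 * 45360e-6 * 0.473 / (145e-6)^2
Step 3: dP = 32654.89 Pa
Step 4: Convert to kPa: dP = 32.65 kPa


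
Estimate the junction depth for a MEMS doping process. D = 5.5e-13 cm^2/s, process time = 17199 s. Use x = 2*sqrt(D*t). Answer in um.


Step 1: Compute D*t = 5.5e-13 * 17199 = 9.45945e-09 cm^2
Step 2: sqrt(D*t) = 9.72597e-05 cm
Step 3: x = 2 * 9.72597e-05 cm = 1.945194e-04 cm
Step 4: Convert to um (1 cm = 1e4 um): x = 1.945 um


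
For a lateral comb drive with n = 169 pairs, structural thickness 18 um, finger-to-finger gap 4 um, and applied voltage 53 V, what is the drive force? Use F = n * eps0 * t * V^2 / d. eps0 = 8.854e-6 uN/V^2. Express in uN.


Step 1: Parameters: n=169, eps0=8.854e-6 uN/V^2, t=18 um, V=53 V, d=4 um
Step 2: V^2 = 2809
Step 3: F = 169 * 8.854e-6 * 18 * 2809 / 4
F = 18.914 uN


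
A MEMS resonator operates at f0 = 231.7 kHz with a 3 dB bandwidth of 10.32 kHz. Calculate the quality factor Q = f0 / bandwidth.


Step 1: Q = f0 / bandwidth
Step 2: Q = 231.7 / 10.32
Q = 22.5


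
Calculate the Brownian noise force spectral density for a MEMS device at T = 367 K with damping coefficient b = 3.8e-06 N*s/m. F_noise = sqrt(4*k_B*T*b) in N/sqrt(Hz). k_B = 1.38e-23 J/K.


Step 1: Compute 4 * k_B * T * b
= 4 * 1.38e-23 * 367 * 3.8e-06
= 7.6982e-26 N^2/Hz
Step 2: F_noise = sqrt(7.6982e-26)
F_noise = 2.77e-13 N/sqrt(Hz)


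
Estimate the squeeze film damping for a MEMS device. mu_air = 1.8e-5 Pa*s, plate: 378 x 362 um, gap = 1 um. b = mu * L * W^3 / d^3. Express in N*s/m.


Step 1: Convert to SI.
L = 378e-6 m, W = 362e-6 m, d = 1e-6 m
Step 2: W^3 = (362e-6)^3 = 4.74e-11 m^3
Step 3: d^3 = (1e-6)^3 = 1.00e-18 m^3
Step 4: b = 1.8e-5 * 378e-6 * 4.74e-11 / 1.00e-18
b = 3.23e-01 N*s/m


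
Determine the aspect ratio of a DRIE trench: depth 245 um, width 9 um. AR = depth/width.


Step 1: AR = depth / width
Step 2: AR = 245 / 9
AR = 27.2


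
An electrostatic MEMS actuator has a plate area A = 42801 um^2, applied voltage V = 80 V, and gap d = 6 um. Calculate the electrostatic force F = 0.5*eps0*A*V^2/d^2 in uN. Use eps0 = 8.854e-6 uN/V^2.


Step 1: Identify parameters.
eps0 = 8.854e-6 uN/V^2, A = 42801 um^2, V = 80 V, d = 6 um
Step 2: Compute V^2 = 80^2 = 6400
Step 3: Compute d^2 = 6^2 = 36
Step 4: F = 0.5 * 8.854e-6 * 42801 * 6400 / 36
F = 33.685 uN


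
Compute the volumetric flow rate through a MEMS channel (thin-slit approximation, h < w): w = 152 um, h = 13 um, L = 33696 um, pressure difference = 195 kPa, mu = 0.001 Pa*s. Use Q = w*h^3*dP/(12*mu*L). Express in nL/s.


Step 1: Convert all dimensions to SI (meters).
w = 152e-6 m, h = 13e-6 m, L = 33696e-6 m, dP = 195e3 Pa
Step 2: Q = w * h^3 * dP / (12 * mu * L)
Q = 152e-6 * (13e-6)^3 * 195e3 / (12 * 0.001 * 33696e-6) = 1.6104552e-10 m^3/s
Step 3: Convert Q from m^3/s to nL/s (1 m^3 = 1e12 nL, so multiply by 1e12).
Q = 161.046 nL/s


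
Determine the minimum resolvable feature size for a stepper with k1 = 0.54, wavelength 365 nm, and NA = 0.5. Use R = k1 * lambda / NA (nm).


Step 1: Identify values: k1 = 0.54, lambda = 365 nm, NA = 0.5
Step 2: R = k1 * lambda / NA
R = 0.54 * 365 / 0.5
R = 394.2 nm


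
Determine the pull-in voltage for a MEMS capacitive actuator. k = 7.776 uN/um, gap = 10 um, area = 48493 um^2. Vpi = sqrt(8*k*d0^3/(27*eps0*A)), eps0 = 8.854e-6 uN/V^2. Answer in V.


Step 1: Compute numerator: 8 * k * d0^3 = 8 * 7.776 * 10^3 = 62208.0
Step 2: Compute denominator: 27 * eps0 * A = 27 * 8.854e-6 * 48493 = 11.59264
Step 3: Vpi = sqrt(62208.0 / 11.59264)
Vpi = 73.25 V


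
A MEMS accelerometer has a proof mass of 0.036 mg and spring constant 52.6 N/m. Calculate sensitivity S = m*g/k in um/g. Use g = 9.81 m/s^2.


Step 1: Convert mass: m = 0.036 mg = 3.60e-08 kg
Step 2: S = m * g / k = 3.60e-08 * 9.81 / 52.6
Step 3: S = 6.71e-09 m/g
Step 4: Convert to um/g: S = 0.007 um/g


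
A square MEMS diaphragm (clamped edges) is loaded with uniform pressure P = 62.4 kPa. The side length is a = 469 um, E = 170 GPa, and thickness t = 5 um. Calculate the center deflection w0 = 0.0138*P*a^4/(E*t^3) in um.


Step 1: Convert pressure to compatible units (E is in GPa, so P in GPa).
P = 62.4 kPa = 62.4e-6 GPa
Step 2: Compute numerator: 0.0138 * P * a^4.
a^4 = 469^4 = 48382841521
numerator = 0.0138 * 62.4e-6 * 48382841521 = 4.166343e+04
Step 3: Compute denominator: E * t^3 = 170 * 5^3 = 21250
Step 4: w0 = numerator / denominator = 4.166343e+04 / 21250 = 1.9606 um


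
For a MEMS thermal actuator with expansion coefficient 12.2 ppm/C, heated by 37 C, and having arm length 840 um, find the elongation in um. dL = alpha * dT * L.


Step 1: Convert CTE: alpha = 12.2 ppm/C = 12.2e-6 /C
Step 2: dL = 12.2e-6 * 37 * 840
dL = 0.3792 um


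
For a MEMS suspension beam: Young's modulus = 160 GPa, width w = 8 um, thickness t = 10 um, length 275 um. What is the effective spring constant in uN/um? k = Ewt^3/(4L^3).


Step 1: Convert E to consistent units (1 GPa = 1000 uN/um^2).
E = 160 GPa = 160000 uN/um^2
Step 2: Compute t^3 = 10^3 = 1000
Step 3: Compute L^3 = 275^3 = 20796875
Step 4: k = 160000 * 8 * 1000 / (4 * 20796875)
k = 15.3869 uN/um


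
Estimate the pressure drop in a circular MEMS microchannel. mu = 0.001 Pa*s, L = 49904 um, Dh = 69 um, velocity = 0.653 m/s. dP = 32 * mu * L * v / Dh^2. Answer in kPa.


Step 1: Convert to SI: L = 49904e-6 m, Dh = 69e-6 m
Step 2: dP = 32 * 0.001 * 49904e-6 * 0.653 / (69e-6)^2
Step 3: dP = 219028.35 Pa
Step 4: Convert to kPa: dP = 219.03 kPa


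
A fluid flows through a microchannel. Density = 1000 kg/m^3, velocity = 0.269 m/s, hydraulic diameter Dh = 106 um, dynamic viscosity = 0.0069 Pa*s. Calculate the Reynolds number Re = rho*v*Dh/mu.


Step 1: Convert Dh to meters: Dh = 106e-6 m
Step 2: Re = rho * v * Dh / mu
Re = 1000 * 0.269 * 106e-6 / 0.0069
Re = 4.132


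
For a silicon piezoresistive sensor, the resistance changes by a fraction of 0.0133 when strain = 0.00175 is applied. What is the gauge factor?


Step 1: Identify values.
dR/R = 0.0133, strain = 0.00175
Step 2: GF = (dR/R) / strain = 0.0133 / 0.00175
GF = 7.6


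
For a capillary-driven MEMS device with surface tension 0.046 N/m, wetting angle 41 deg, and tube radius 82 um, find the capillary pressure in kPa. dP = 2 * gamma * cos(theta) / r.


Step 1: cos(41 deg) = 0.7547
Step 2: Convert r to m: r = 82e-6 m
Step 3: dP = 2 * 0.046 * 0.7547 / 82e-6 = 846.7 Pa
Step 4: Convert Pa to kPa (divide by 1000).
dP = 0.85 kPa


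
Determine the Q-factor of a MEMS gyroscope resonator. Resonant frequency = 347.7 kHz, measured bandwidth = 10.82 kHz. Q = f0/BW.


Step 1: Q = f0 / bandwidth
Step 2: Q = 347.7 / 10.82
Q = 32.1


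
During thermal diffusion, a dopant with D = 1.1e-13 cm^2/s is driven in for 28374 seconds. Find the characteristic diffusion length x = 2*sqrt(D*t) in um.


Step 1: Compute D*t = 1.1e-13 * 28374 = 3.12114e-09 cm^2
Step 2: sqrt(D*t) = 5.58672e-05 cm
Step 3: x = 2 * 5.58672e-05 cm = 1.117344e-04 cm
Step 4: Convert to um (1 cm = 1e4 um): x = 1.117 um


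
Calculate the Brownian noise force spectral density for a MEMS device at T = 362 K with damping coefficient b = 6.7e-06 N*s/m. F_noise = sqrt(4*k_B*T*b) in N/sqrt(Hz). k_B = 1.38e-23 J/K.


Step 1: Compute 4 * k_B * T * b
= 4 * 1.38e-23 * 362 * 6.7e-06
= 1.3388e-25 N^2/Hz
Step 2: F_noise = sqrt(1.3388e-25)
F_noise = 3.66e-13 N/sqrt(Hz)


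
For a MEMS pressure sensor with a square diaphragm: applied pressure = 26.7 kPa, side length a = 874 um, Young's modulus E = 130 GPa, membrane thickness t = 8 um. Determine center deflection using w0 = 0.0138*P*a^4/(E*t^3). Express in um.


Step 1: Convert pressure to compatible units (E is in GPa, so P in GPa).
P = 26.7 kPa = 26.7e-6 GPa
Step 2: Compute numerator: 0.0138 * P * a^4.
a^4 = 874^4 = 583506543376
numerator = 0.0138 * 26.7e-6 * 583506543376 = 2.149988e+05
Step 3: Compute denominator: E * t^3 = 130 * 8^3 = 66560
Step 4: w0 = numerator / denominator = 2.149988e+05 / 66560 = 3.2302 um


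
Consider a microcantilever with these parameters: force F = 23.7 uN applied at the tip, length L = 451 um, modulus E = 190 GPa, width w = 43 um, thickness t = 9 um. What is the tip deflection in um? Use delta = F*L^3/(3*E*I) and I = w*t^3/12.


Step 1: Calculate the second moment of area.
I = w * t^3 / 12 = 43 * 9^3 / 12 = 2612.25 um^4
Step 2: Convert E to consistent units (1 GPa = 1000 uN/um^2).
E = 190 GPa = 190000 uN/um^2
Step 3: Calculate tip deflection.
delta = F * L^3 / (3 * E * I)
delta = 23.7 * 451^3 / (3 * 190000 * 2612.25)
delta = 1.4601 um


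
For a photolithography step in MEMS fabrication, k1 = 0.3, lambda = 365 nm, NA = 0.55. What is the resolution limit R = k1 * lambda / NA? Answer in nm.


Step 1: Identify values: k1 = 0.3, lambda = 365 nm, NA = 0.55
Step 2: R = k1 * lambda / NA
R = 0.3 * 365 / 0.55
R = 199.1 nm


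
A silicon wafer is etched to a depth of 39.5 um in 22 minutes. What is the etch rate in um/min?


Step 1: Etch rate = depth / time
Step 2: rate = 39.5 / 22
rate = 1.795 um/min


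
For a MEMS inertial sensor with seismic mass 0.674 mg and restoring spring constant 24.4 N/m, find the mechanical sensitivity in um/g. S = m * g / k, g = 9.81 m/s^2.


Step 1: Convert mass: m = 0.674 mg = 6.74e-07 kg
Step 2: S = m * g / k = 6.74e-07 * 9.81 / 24.4
Step 3: S = 2.71e-07 m/g
Step 4: Convert to um/g: S = 0.271 um/g


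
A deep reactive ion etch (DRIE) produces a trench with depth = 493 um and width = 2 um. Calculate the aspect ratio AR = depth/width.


Step 1: AR = depth / width
Step 2: AR = 493 / 2
AR = 246.5


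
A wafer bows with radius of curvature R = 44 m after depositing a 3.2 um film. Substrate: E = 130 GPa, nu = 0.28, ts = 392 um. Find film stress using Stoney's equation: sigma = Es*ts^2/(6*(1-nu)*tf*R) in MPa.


Step 1: Compute numerator: Es * ts^2 = 130 * 392^2 = 19976320 (GPa*um^2)
Step 2: Compute denominator (R in um): 6*(1-nu)*tf*R = 6*0.72*3.2*44e6 = 608256000.0 (um^2)
Step 3: sigma (GPa) = 19976320 / 608256000.0 = 3.2842e-02 GPa
Step 4: Convert to MPa (x1000): sigma = 32.8 MPa


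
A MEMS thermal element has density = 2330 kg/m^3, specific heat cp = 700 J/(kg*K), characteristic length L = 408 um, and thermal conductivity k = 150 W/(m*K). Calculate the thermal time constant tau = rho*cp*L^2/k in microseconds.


Step 1: Convert L to m: L = 408e-6 m
Step 2: L^2 = (408e-6)^2 = 1.66464e-07 m^2
Step 3: tau = 2330 * 700 * 1.66464e-07 / 150 = 1.81001856e-03 s
Step 4: Convert to microseconds (multiply by 1e6).
tau = 1810.019 us


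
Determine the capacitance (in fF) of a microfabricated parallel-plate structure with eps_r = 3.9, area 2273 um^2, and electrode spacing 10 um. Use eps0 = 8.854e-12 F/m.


Step 1: Convert area to m^2: A = 2273e-12 m^2
Step 2: Convert gap to m: d = 10e-6 m
Step 3: C = eps0 * eps_r * A / d
C = 8.854e-12 * 3.9 * 2273e-12 / 10e-6
Step 4: Convert to fF (multiply by 1e15).
C = 7.85 fF


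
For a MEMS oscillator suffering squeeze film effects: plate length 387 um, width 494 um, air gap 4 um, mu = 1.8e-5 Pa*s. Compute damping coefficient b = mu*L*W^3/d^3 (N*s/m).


Step 1: Convert to SI.
L = 387e-6 m, W = 494e-6 m, d = 4e-6 m
Step 2: W^3 = (494e-6)^3 = 1.21e-10 m^3
Step 3: d^3 = (4e-6)^3 = 6.40e-17 m^3
Step 4: b = 1.8e-5 * 387e-6 * 1.21e-10 / 6.40e-17
b = 1.31e-02 N*s/m


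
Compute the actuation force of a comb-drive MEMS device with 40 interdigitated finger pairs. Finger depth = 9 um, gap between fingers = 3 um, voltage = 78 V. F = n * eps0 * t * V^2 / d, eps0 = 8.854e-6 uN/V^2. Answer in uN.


Step 1: Parameters: n=40, eps0=8.854e-6 uN/V^2, t=9 um, V=78 V, d=3 um
Step 2: V^2 = 6084
Step 3: F = 40 * 8.854e-6 * 9 * 6084 / 3
F = 6.464 uN


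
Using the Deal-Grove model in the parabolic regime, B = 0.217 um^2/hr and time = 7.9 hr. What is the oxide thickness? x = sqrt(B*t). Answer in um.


Step 1: Compute B*t = 0.217 * 7.9 = 1.7143
Step 2: x = sqrt(1.7143)
x = 1.309 um


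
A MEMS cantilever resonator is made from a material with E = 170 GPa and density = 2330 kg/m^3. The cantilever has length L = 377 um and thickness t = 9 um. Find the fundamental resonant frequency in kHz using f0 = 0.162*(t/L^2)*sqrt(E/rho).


Step 1: Convert units to SI.
t_SI = 9e-6 m, L_SI = 377e-6 m
Step 2: Calculate sqrt(E/rho).
sqrt(170e9 / 2330) = 8541.74 m/s
Step 3: Compute f0.
f0 = 0.162 * 9e-6 / (377e-6)^2 * 8541.74 = 87623.6 Hz = 87.62 kHz


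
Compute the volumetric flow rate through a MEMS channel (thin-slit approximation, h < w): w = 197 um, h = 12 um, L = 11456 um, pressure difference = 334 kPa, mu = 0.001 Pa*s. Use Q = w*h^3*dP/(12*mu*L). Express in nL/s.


Step 1: Convert all dimensions to SI (meters).
w = 197e-6 m, h = 12e-6 m, L = 11456e-6 m, dP = 334e3 Pa
Step 2: Q = w * h^3 * dP / (12 * mu * L)
Q = 197e-6 * (12e-6)^3 * 334e3 / (12 * 0.001 * 11456e-6) = 8.270698e-10 m^3/s
Step 3: Convert Q from m^3/s to nL/s (1 m^3 = 1e12 nL, so multiply by 1e12).
Q = 827.07 nL/s


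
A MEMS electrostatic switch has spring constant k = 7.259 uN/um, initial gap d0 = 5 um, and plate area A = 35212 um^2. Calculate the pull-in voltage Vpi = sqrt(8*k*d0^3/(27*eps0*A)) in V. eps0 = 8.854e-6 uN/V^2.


Step 1: Compute numerator: 8 * k * d0^3 = 8 * 7.259 * 5^3 = 7259.0
Step 2: Compute denominator: 27 * eps0 * A = 27 * 8.854e-6 * 35212 = 8.41771
Step 3: Vpi = sqrt(7259.0 / 8.41771)
Vpi = 29.37 V


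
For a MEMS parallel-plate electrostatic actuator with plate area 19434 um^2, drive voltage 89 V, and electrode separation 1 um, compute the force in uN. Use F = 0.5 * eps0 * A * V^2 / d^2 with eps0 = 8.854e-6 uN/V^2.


Step 1: Identify parameters.
eps0 = 8.854e-6 uN/V^2, A = 19434 um^2, V = 89 V, d = 1 um
Step 2: Compute V^2 = 89^2 = 7921
Step 3: Compute d^2 = 1^2 = 1
Step 4: F = 0.5 * 8.854e-6 * 19434 * 7921 / 1
F = 681.478 uN


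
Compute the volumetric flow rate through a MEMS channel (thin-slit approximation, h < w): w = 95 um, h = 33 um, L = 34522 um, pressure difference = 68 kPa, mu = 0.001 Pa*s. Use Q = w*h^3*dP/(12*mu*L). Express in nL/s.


Step 1: Convert all dimensions to SI (meters).
w = 95e-6 m, h = 33e-6 m, L = 34522e-6 m, dP = 68e3 Pa
Step 2: Q = w * h^3 * dP / (12 * mu * L)
Q = 95e-6 * (33e-6)^3 * 68e3 / (12 * 0.001 * 34522e-6) = 5.6039873e-10 m^3/s
Step 3: Convert Q from m^3/s to nL/s (1 m^3 = 1e12 nL, so multiply by 1e12).
Q = 560.399 nL/s


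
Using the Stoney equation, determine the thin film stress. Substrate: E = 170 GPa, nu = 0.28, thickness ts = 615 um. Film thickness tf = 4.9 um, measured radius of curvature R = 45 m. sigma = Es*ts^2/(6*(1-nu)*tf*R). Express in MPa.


Step 1: Compute numerator: Es * ts^2 = 170 * 615^2 = 64298250 (GPa*um^2)
Step 2: Compute denominator (R in um): 6*(1-nu)*tf*R = 6*0.72*4.9*45e6 = 952560000.0 (um^2)
Step 3: sigma (GPa) = 64298250 / 952560000.0 = 6.75e-02 GPa
Step 4: Convert to MPa (x1000): sigma = 67.5 MPa


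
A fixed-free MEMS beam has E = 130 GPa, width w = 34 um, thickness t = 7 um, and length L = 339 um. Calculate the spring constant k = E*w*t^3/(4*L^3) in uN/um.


Step 1: Convert E to consistent units (1 GPa = 1000 uN/um^2).
E = 130 GPa = 130000 uN/um^2
Step 2: Compute t^3 = 7^3 = 343
Step 3: Compute L^3 = 339^3 = 38958219
Step 4: k = 130000 * 34 * 343 / (4 * 38958219)
k = 9.7288 uN/um


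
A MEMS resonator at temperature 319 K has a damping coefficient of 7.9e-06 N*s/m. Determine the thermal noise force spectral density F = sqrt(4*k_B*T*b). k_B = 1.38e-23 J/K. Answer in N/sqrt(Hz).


Step 1: Compute 4 * k_B * T * b
= 4 * 1.38e-23 * 319 * 7.9e-06
= 1.3911e-25 N^2/Hz
Step 2: F_noise = sqrt(1.3911e-25)
F_noise = 3.73e-13 N/sqrt(Hz)


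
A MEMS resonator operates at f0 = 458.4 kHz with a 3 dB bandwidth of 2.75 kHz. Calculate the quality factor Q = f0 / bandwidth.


Step 1: Q = f0 / bandwidth
Step 2: Q = 458.4 / 2.75
Q = 166.7


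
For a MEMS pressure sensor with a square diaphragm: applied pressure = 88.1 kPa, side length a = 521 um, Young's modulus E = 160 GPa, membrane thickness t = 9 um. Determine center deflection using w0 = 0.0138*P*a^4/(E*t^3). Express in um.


Step 1: Convert pressure to compatible units (E is in GPa, so P in GPa).
P = 88.1 kPa = 88.1e-6 GPa
Step 2: Compute numerator: 0.0138 * P * a^4.
a^4 = 521^4 = 73680216481
numerator = 0.0138 * 88.1e-6 * 73680216481 = 8.9579e+04
Step 3: Compute denominator: E * t^3 = 160 * 9^3 = 116640
Step 4: w0 = numerator / denominator = 8.9579e+04 / 116640 = 0.768 um


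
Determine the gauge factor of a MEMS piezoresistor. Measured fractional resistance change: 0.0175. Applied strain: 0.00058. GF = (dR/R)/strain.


Step 1: Identify values.
dR/R = 0.0175, strain = 0.00058
Step 2: GF = (dR/R) / strain = 0.0175 / 0.00058
GF = 30.2


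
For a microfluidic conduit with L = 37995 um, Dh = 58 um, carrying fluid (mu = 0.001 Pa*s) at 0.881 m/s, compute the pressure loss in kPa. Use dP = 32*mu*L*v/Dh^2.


Step 1: Convert to SI: L = 37995e-6 m, Dh = 58e-6 m
Step 2: dP = 32 * 0.001 * 37995e-6 * 0.881 / (58e-6)^2
Step 3: dP = 318417.07 Pa
Step 4: Convert to kPa: dP = 318.42 kPa


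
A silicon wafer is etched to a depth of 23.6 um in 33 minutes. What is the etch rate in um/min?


Step 1: Etch rate = depth / time
Step 2: rate = 23.6 / 33
rate = 0.715 um/min


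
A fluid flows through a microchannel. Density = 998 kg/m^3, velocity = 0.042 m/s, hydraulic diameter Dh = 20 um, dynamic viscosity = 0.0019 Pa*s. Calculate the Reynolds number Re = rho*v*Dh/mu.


Step 1: Convert Dh to meters: Dh = 20e-6 m
Step 2: Re = rho * v * Dh / mu
Re = 998 * 0.042 * 20e-6 / 0.0019
Re = 0.441


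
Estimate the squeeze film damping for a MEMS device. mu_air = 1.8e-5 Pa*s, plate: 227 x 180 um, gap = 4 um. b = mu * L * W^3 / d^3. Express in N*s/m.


Step 1: Convert to SI.
L = 227e-6 m, W = 180e-6 m, d = 4e-6 m
Step 2: W^3 = (180e-6)^3 = 5.83e-12 m^3
Step 3: d^3 = (4e-6)^3 = 6.40e-17 m^3
Step 4: b = 1.8e-5 * 227e-6 * 5.83e-12 / 6.40e-17
b = 3.72e-04 N*s/m


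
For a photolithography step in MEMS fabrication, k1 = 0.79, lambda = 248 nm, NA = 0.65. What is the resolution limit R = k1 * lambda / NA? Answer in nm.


Step 1: Identify values: k1 = 0.79, lambda = 248 nm, NA = 0.65
Step 2: R = k1 * lambda / NA
R = 0.79 * 248 / 0.65
R = 301.4 nm


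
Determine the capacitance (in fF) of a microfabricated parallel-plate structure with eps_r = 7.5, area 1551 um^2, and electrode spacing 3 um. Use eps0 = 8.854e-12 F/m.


Step 1: Convert area to m^2: A = 1551e-12 m^2
Step 2: Convert gap to m: d = 3e-6 m
Step 3: C = eps0 * eps_r * A / d
C = 8.854e-12 * 7.5 * 1551e-12 / 3e-6
Step 4: Convert to fF (multiply by 1e15).
C = 34.33 fF
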